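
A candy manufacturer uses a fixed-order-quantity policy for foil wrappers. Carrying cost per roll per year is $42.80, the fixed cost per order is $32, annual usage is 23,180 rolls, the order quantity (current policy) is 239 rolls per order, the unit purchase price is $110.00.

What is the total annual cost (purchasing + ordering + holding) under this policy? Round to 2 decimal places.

$2,558,018.20

Orders/yr = 23,180/239 = 96.987; ordering cost = 96.987 × $32 = $3,103.60
Average inventory = 239/2 = 119.5; holding cost = 119.5 × $42.8 = $5,114.60
Purchase cost = D·C = 23,180 × 110 = $2,549,800.00
Total = $3,103.60 + $5,114.60 + $2,549,800.00 = $2,558,018.20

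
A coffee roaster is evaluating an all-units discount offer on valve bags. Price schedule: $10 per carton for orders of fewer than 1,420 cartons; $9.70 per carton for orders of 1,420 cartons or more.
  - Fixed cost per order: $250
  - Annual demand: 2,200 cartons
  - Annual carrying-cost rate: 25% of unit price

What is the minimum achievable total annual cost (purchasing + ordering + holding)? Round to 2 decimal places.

H₁ = 25%×$10 = $2.5000;  H₂ = 25%×$9.70 = $2.4250
EOQ₁ = √(2×2,200×250/2.5000) = 663.32  (< 1,420, feasible at tier 1)
EOQ₂ = √(2×2,200×250/2.4250) = 673.50  (< 1,420 → use Q = 1,420 at tier-2 price)
TC(tier 1 (EOQ₁), Q≈663.3) = $23,658.31
TC(tier 2, Q≈1,420.0) = $23,449.07
Minimum at tier 2: $23,449.07

$23,449.07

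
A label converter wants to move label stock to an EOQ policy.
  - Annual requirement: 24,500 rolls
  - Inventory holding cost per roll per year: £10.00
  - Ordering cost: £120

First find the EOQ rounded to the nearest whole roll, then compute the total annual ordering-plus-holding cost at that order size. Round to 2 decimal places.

2DS/H = 2·24,500·120/10 = 588,000.00
EOQ = √588,000.00 ≈ 766.81 → Q = 767 rolls
Annual ordering cost = (D/Q)·S = (24,500/767) × 120 = £3,833.12
Annual holding cost  = (Q/2)·H = (767/2) × 10 = £3,835.00
Total = £3,833.12 + £3,835.00 = £7,668.12

£7,668.12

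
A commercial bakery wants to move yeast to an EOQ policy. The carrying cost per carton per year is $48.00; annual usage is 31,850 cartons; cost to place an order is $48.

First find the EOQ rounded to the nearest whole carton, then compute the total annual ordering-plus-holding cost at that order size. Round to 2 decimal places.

$12,114.67

Optimal lot size Q* = (2 × 31,850 × $48 / $48)^½ ≈ 252.39 → Q = 252 cartons
Ordering: D/Q × S = 31,850/252 × $48 = $6,066.67
Holding:  Q/2 × H = 252/2 × $48 = $6,048.00
Total = $6,066.67 + $6,048.00 = $12,114.67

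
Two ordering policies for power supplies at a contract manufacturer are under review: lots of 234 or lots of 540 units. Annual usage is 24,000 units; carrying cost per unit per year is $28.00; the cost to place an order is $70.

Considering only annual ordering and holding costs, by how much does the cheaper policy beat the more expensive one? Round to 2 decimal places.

$215.62

For each Q, cost = (D/Q)·S + (Q/2)·H.
TC(234) = (24,000/234)×70 + (234/2)×28 = $10,455.49
TC(540) = (24,000/540)×70 + (540/2)×28 = $10,671.11
Cheaper: Q = 234.  Difference = $215.62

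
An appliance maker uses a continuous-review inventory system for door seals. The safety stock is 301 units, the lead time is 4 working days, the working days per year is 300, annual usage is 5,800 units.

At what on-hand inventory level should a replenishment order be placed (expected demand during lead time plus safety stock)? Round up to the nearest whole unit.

379 units

Daily demand d = 5,800 / 300 = 19.333 units/day
Demand during lead time = 19.333 × 4 = 77.33
Reorder point = 77.33 + 301 = 378.33 → round up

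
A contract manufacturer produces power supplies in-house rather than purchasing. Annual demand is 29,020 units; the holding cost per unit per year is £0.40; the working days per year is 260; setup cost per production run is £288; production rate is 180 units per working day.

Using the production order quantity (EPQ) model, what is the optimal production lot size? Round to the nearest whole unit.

10,488 units

Daily demand d = 29,020/260 = 111.615; p = 180; 1 − d/p = 0.37991
EPQ = √(2DS / (H(1 − d/p)))
    = √(2 × 29,020 × 288 / (0.4 × 0.37991)) ≈ 10,487.86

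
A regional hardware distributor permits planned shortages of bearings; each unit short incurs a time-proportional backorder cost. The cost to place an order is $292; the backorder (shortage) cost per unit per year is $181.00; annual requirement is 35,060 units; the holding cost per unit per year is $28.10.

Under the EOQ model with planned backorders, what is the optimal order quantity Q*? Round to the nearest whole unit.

917 units

Basic EOQ = √(2·35,060·292/28.1) = 853.609
Backorder adjustment √((H+b)/b) = √((28.1+181)/181) = 1.0748
Q* = 853.609 × 1.0748 ≈ 917.48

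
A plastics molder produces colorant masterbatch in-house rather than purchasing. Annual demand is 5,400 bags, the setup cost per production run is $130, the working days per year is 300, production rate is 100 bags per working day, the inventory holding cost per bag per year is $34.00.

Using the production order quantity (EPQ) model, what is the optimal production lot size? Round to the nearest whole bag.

224 bags

Daily demand d = 5,400/300 = 18.000; p = 100; 1 − d/p = 0.82000
EPQ = √(2DS / (H(1 − d/p)))
    = √(2 × 5,400 × 130 / (34 × 0.82000)) ≈ 224.41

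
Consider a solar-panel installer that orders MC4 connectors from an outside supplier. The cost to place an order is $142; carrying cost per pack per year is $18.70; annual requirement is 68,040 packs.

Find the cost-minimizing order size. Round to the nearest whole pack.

EOQ = √(2DS/H) = √(2 × 68,040 × 142 / 18.7)
    = √(1,033,334.76) ≈ 1,016.53

1,017 packs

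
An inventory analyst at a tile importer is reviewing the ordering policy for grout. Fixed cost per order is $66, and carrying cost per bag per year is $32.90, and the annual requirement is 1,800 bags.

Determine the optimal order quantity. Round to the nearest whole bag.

85 bags

Q* = √(2·D·S / H) = √(2·1,800·66 / 32.9) = √7,221.9 ≈ 84.98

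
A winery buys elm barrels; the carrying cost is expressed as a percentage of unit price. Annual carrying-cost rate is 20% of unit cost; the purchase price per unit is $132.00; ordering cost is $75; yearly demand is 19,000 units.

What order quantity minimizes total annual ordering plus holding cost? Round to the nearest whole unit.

Carrying cost H = $132 × 20% = $26.4000/unit/yr
Q* = √(2·D·S / H) = √(2·19,000·75 / 26.4) = √107,954.5 ≈ 328.56

329 units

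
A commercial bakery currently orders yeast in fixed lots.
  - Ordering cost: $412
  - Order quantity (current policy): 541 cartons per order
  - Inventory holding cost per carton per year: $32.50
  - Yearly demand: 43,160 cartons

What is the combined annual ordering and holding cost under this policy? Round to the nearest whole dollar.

$41,660

Annual ordering cost = (D/Q)·S = (43,160/541) × 412 = $32,868.61
Annual holding cost  = (Q/2)·H = (541/2) × 32.5 = $8,791.25
Total = $32,868.61 + $8,791.25 = $41,659.86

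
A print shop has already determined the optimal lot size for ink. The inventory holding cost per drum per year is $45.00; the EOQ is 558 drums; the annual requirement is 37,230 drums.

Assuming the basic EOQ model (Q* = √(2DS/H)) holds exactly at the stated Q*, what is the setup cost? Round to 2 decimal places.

$188.17

From Q* = √(2DS/H) ⇒ Q*² = 2DS/H.
S = Q²H / (2D) = 558² × 45 / (2 × 37,230) = 188.1732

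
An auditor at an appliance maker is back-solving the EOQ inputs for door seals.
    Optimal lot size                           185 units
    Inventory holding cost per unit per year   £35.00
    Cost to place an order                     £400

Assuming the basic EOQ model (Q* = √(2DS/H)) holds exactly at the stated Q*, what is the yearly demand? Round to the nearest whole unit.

1,497 units per year

Since Q* = (2DS/H)^½, squaring gives Q*²·H = 2DS.
D = Q²H / (2S) = 185² × 35 / (2 × 400) = 1,497.34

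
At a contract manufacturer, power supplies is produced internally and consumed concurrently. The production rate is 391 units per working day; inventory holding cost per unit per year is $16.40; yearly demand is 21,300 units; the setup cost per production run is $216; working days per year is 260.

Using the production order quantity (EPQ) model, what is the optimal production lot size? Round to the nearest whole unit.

842 units

Daily demand d = 21,300/260 = 81.923; p = 391; 1 − d/p = 0.79048
EPQ = √(2DS / (H(1 − d/p)))
    = √(2 × 21,300 × 216 / (16.4 × 0.79048)) ≈ 842.49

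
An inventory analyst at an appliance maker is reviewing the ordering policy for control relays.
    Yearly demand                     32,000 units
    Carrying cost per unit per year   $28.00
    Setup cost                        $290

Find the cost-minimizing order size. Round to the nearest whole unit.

Q* = √(2·D·S / H) = √(2·32,000·290 / 28) = √662,857.1 ≈ 814.16

814 units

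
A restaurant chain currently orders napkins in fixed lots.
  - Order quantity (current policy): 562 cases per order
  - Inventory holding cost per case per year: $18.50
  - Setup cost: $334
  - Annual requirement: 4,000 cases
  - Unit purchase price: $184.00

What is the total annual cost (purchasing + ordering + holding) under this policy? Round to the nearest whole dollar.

Annual ordering cost = (D/Q)·S = (4,000/562) × 334 = $2,377.22
Annual holding cost  = (Q/2)·H = (562/2) × 18.5 = $5,198.50
Purchase cost = D·C = 4,000 × 184 = $736,000.00
Total = $2,377.22 + $5,198.50 + $736,000.00 = $743,575.72

$743,576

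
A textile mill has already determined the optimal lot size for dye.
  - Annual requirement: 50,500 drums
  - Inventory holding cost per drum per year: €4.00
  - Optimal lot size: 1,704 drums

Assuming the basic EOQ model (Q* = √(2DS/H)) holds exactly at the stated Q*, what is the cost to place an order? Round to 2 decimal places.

From Q* = √(2DS/H) ⇒ Q*² = 2DS/H.
S = Q²H / (2D) = 1,704² × 4 / (2 × 50,500) = 114.9947

€114.99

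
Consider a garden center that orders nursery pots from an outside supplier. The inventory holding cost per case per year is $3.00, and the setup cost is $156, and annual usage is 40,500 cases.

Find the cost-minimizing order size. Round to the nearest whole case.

2,052 cases

EOQ = √(2DS/H) = √(2 × 40,500 × 156 / 3)
    = √(4,212,000.00) ≈ 2,052.32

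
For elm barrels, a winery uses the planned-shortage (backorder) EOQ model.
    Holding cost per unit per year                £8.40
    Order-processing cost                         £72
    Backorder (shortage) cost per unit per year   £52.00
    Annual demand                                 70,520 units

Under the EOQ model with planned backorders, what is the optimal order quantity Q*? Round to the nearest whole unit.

1,185 units

Q* = √(2DS/H) · √((H + b)/b)
   = √(2 × 70,520 × 72 / 8.4) · √((8.4 + 52) / 52)
   = 1,099.506 × 1.0777 ≈ 1,184.99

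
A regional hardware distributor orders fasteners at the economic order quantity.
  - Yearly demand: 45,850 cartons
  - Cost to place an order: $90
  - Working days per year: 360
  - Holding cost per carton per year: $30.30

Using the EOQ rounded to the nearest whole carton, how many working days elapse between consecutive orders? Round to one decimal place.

2DS/H = 2·45,850·90/30.3 = 272,376.24
EOQ = √272,376.24 ≈ 521.90 → Q = 522 cartons
Cycle time = (working days × Q)/D = (360 × 522) / 45,850 = 4.099 days

4.1 days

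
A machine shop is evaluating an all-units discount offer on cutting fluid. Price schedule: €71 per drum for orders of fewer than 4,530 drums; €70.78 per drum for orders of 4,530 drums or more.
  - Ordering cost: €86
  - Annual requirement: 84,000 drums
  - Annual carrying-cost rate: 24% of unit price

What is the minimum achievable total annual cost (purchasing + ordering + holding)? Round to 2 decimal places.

H₁ = 24%×€71 = €17.0400;  H₂ = 24%×€70.78 = €16.9872
EOQ₁ = √(2×84,000×86/17.0400) = 920.81  (< 4,530, feasible at tier 1)
EOQ₂ = √(2×84,000×86/16.9872) = 922.24  (< 4,530 → use Q = 4,530 at tier-2 price)
TC(tier 1 (EOQ₁), Q≈920.8) = €5,979,690.57
TC(tier 2, Q≈4,530.0) = €5,985,590.71
Minimum at tier 1 (EOQ₁): €5,979,690.57

€5,979,690.57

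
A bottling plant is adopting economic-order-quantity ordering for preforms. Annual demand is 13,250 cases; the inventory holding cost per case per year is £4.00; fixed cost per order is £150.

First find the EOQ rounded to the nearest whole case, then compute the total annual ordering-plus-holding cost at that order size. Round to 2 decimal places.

2DS/H = 2·13,250·150/4 = 993,750.00
EOQ = √993,750.00 ≈ 996.87 → Q = 997 cases
Orders/yr = 13,250/997 = 13.290; ordering cost = 13.290 × £150 = £1,993.48
Average inventory = 997/2 = 498.5; holding cost = 498.5 × £4 = £1,994.00
Total = £1,993.48 + £1,994.00 = £3,987.48

£3,987.48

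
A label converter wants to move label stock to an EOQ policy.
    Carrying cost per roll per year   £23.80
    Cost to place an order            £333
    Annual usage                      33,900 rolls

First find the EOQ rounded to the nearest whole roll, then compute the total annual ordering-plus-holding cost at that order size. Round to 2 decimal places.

2DS/H = 2·33,900·333/23.8 = 948,630.25
EOQ = √948,630.25 ≈ 973.98 → Q = 974 rolls
Orders/yr = 33,900/974 = 34.805; ordering cost = 34.805 × £333 = £11,590.04
Average inventory = 974/2 = 487; holding cost = 487 × £23.8 = £11,590.60
Total = £11,590.04 + £11,590.60 = £23,180.64

£23,180.64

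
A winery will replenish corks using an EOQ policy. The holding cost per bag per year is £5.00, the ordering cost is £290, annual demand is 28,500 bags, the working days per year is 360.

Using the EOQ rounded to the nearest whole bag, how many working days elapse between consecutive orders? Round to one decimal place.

23.0 days

Q* = √(2·D·S / H) = √(2·28,500·290 / 5) = √3,306,000.0 ≈ 1,818.24 → Q = 1,818 bags
Cycle time = (working days × Q)/D = (360 × 1,818) / 28,500 = 22.964 days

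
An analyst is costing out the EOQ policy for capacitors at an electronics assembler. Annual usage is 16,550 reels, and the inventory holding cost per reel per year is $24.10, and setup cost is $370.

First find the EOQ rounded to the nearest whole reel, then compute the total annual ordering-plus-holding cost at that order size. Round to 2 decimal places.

2DS/H = 2·16,550·370/24.1 = 508,174.27
EOQ = √508,174.27 ≈ 712.86 → Q = 713 reels
Orders/yr = 16,550/713 = 23.212; ordering cost = 23.212 × $370 = $8,588.36
Average inventory = 713/2 = 356.5; holding cost = 356.5 × $24.1 = $8,591.65
Total = $8,588.36 + $8,591.65 = $17,180.01

$17,180.01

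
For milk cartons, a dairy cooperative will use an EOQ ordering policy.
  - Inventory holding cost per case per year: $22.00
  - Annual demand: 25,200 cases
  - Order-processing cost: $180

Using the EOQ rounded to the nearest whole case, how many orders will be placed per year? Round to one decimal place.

Q* = √(2·D·S / H) = √(2·25,200·180 / 22) = √412,363.6 ≈ 642.16 → Q = 642
N = D/Q = 25,200/642 ≈ 39.252 orders/yr

39.3 orders per year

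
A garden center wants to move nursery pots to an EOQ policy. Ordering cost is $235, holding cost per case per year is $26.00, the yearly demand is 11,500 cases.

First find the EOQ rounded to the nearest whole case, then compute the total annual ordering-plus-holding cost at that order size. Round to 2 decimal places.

$11,854.54

EOQ = √(2DS/H) = √(2 × 11,500 × 235 / 26)
    = √(207,884.62) ≈ 455.94 → Q = 456 cases
Orders/yr = 11,500/456 = 25.219; ordering cost = 25.219 × $235 = $5,926.54
Average inventory = 456/2 = 228; holding cost = 228 × $26 = $5,928.00
Total = $5,926.54 + $5,928.00 = $11,854.54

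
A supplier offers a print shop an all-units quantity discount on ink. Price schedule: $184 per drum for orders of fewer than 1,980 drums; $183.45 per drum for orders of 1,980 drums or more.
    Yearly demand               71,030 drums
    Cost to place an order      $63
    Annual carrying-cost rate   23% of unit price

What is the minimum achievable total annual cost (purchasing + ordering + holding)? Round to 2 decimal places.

$13,074,485.11

H₁ = 23%×$184 = $42.3200;  H₂ = 23%×$183.45 = $42.1935
EOQ₁ = √(2×71,030×63/42.3200) = 459.87  (< 1,980, feasible at tier 1)
EOQ₂ = √(2×71,030×63/42.1935) = 460.56  (< 1,980 → use Q = 1,980 at tier-2 price)
TC(tier 1 (EOQ₁), Q≈459.9) = $13,088,981.62
TC(tier 2, Q≈1,980.0) = $13,074,485.11
Minimum at tier 2: $13,074,485.11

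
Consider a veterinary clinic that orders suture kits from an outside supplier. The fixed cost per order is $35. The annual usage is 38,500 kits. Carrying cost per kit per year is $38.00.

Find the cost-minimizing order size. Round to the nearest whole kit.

Q* = √(2·D·S / H) = √(2·38,500·35 / 38) = √70,921.1 ≈ 266.31

266 kits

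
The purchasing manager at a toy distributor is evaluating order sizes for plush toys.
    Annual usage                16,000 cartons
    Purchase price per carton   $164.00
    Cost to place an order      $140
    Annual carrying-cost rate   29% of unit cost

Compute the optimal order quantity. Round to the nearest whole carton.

307 cartons

Carrying cost H = $164 × 29% = $47.5600/carton/yr
Optimal lot size Q* = (2 × 16,000 × $140 / $47.56)^½ ≈ 306.91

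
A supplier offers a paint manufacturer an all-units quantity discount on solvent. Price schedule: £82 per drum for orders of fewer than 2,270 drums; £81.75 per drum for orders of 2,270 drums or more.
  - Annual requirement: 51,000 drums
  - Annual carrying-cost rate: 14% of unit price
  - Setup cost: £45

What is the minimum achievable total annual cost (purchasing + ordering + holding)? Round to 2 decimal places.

£4,183,251.09

H₁ = 14%×£82 = £11.4800;  H₂ = 14%×£81.75 = £11.4450
EOQ₁ = √(2×51,000×45/11.4800) = 632.32  (< 2,270, feasible at tier 1)
EOQ₂ = √(2×51,000×45/11.4450) = 633.28  (< 2,270 → use Q = 2,270 at tier-2 price)
TC(tier 1 (EOQ₁), Q≈632.3) = £4,189,259.01
TC(tier 2, Q≈2,270.0) = £4,183,251.09
Minimum at tier 2: £4,183,251.09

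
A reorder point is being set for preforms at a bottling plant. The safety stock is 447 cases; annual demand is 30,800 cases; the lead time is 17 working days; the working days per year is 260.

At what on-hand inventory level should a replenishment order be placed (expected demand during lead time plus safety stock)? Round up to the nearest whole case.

Daily demand d = 30,800 / 260 = 118.462 cases/day
Demand during lead time = 118.462 × 17 = 2,013.85
Reorder point = 2,013.85 + 447 = 2,460.85 → round up

2,461 cases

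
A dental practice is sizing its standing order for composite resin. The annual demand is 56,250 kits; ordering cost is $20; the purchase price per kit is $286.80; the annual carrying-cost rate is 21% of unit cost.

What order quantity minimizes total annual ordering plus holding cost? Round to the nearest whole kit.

193 kits

Holding cost per kit per year: H = 21% × $286.8 = $60.2280
Optimal lot size Q* = (2 × 56,250 × $20 / $60.228)^½ ≈ 193.28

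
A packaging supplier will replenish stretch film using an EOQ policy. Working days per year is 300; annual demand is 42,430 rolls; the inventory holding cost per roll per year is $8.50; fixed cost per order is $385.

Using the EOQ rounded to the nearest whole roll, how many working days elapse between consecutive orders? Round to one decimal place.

13.9 days

EOQ = √(2DS/H) = √(2 × 42,430 × 385 / 8.5)
    = √(3,843,658.82) ≈ 1,960.53 → Q = 1,961 rolls
Cycle time = (working days × Q)/D = (300 × 1,961) / 42,430 = 13.865 days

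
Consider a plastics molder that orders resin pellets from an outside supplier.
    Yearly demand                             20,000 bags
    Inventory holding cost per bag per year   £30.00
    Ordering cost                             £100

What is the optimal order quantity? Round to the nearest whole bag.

365 bags

2DS/H = 2·20,000·100/30 = 133,333.33
EOQ = √133,333.33 ≈ 365.15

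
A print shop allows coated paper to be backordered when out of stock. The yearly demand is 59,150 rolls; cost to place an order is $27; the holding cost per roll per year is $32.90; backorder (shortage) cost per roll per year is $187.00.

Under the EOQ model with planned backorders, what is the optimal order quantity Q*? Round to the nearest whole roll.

338 rolls

Basic EOQ = √(2·59,150·27/32.9) = 311.585
Backorder adjustment √((H+b)/b) = √((32.9+187)/187) = 1.0844
Q* = 311.585 × 1.0844 ≈ 337.88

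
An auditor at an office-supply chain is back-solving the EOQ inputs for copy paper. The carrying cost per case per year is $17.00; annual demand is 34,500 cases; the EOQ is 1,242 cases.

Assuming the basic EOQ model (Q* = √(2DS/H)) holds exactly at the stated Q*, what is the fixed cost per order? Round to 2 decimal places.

$380.05

Since Q* = (2DS/H)^½, squaring gives Q*²·H = 2DS.
S = Q²H / (2D) = 1,242² × 17 / (2 × 34,500) = 380.0520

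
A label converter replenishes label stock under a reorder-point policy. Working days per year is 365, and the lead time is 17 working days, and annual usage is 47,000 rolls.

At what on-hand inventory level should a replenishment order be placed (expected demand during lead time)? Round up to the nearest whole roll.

Daily demand d = 47,000 / 365 = 128.767 rolls/day
Demand during lead time = 128.767 × 17 = 2,189.04
Reorder point = 2,189.04 → round up

2,190 rolls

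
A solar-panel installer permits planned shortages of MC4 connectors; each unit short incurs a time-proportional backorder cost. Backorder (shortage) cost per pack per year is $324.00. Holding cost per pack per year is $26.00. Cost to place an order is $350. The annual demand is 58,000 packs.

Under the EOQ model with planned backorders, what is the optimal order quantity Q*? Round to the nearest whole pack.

1,299 packs

Q* = √(2DS/H) · √((H + b)/b)
   = √(2 × 58,000 × 350 / 26) · √((26 + 324) / 324)
   = 1,249.615 × 1.0393 ≈ 1,298.79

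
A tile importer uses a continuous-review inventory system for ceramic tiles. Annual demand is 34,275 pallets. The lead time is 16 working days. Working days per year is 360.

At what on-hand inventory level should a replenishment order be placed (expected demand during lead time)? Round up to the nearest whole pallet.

1,524 pallets

Daily demand d = 34,275 / 360 = 95.208 pallets/day
Demand during lead time = 95.208 × 16 = 1,523.33
Reorder point = 1,523.33 → round up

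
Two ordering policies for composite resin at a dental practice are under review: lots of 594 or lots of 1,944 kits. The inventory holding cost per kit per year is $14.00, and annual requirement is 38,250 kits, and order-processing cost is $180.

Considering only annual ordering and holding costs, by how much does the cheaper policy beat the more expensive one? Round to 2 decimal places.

$1,400.76

TC(Q) = (D/Q)S + (Q/2)H
TC(594) = (38,250/594)×180 + (594/2)×14 = $15,748.91
TC(1,944) = (38,250/1,944)×180 + (1,944/2)×14 = $17,149.67
Lots of 594 are cheaper by $1,400.76.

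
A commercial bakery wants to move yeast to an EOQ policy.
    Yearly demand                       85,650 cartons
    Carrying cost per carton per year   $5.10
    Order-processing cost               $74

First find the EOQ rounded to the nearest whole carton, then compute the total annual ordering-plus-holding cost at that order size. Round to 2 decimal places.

$8,040.44

EOQ = √(2DS/H) = √(2 × 85,650 × 74 / 5.1)
    = √(2,485,529.41) ≈ 1,576.56 → Q = 1,577 cartons
Ordering: D/Q × S = 85,650/1,577 × $74 = $4,019.09
Holding:  Q/2 × H = 1,577/2 × $5.1 = $4,021.35
Total = $4,019.09 + $4,021.35 = $8,040.44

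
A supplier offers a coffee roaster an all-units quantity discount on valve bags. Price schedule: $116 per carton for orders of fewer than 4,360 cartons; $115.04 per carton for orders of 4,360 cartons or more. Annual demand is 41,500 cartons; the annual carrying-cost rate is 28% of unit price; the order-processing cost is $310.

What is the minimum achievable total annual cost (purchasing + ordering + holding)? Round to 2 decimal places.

H₁ = 28%×$116 = $32.4800;  H₂ = 28%×$115.04 = $32.2112
EOQ₁ = √(2×41,500×310/32.4800) = 890.04  (< 4,360, feasible at tier 1)
EOQ₂ = √(2×41,500×310/32.2112) = 893.75  (< 4,360 → use Q = 4,360 at tier-2 price)
TC(tier 1 (EOQ₁), Q≈890.0) = $4,842,908.66
TC(tier 2, Q≈4,360.0) = $4,847,331.10
Minimum at tier 1 (EOQ₁): $4,842,908.66

$4,842,908.66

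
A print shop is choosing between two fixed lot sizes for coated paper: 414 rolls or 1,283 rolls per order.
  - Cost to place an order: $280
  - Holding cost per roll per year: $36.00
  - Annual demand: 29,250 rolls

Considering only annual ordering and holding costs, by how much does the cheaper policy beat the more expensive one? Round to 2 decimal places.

Annual cost at Q: ordering D·S/Q plus holding Q·H/2.
TC(414) = (29,250/414)×280 + (414/2)×36 = $27,234.61
TC(1,283) = (29,250/1,283)×280 + (1,283/2)×36 = $29,477.48
Cheaper: Q = 414.  Difference = $2,242.87

$2,242.87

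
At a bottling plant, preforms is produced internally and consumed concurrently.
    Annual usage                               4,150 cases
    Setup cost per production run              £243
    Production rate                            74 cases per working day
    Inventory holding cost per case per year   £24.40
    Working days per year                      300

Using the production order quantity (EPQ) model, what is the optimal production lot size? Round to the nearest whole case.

Daily demand d = 4,150/300 = 13.833; p = 74; 1 − d/p = 0.81306
EPQ = √(2DS / (H(1 − d/p)))
    = √(2 × 4,150 × 243 / (24.4 × 0.81306)) ≈ 318.85

319 cases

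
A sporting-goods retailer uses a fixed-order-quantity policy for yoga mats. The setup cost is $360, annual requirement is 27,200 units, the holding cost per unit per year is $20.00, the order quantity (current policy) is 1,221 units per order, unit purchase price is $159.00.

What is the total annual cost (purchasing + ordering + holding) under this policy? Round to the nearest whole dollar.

$4,345,030

Orders/yr = 27,200/1,221 = 22.277; ordering cost = 22.277 × $360 = $8,019.66
Average inventory = 1,221/2 = 610.5; holding cost = 610.5 × $20 = $12,210.00
Purchase cost = D·C = 27,200 × 159 = $4,324,800.00
Total = $8,019.66 + $12,210.00 + $4,324,800.00 = $4,345,029.66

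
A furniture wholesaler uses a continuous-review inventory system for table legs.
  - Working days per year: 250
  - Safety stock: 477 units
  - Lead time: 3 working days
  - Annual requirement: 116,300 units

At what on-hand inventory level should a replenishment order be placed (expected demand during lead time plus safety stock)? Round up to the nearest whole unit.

1,873 units

Daily demand d = 116,300 / 250 = 465.200 units/day
Demand during lead time = 465.200 × 3 = 1,395.60
Reorder point = 1,395.60 + 477 = 1,872.60 → round up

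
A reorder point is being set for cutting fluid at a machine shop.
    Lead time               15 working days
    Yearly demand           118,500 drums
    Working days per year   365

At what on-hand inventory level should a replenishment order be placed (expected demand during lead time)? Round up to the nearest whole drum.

Daily demand d = 118,500 / 365 = 324.658 drums/day
Demand during lead time = 324.658 × 15 = 4,869.86
Reorder point = 4,869.86 → round up

4,870 drums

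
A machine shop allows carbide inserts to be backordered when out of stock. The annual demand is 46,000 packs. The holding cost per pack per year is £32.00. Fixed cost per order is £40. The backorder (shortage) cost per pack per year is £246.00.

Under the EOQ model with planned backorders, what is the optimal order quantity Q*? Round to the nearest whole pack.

360 packs

Q* = √(2DS/H) · √((H + b)/b)
   = √(2 × 46,000 × 40 / 32) · √((32 + 246) / 246)
   = 339.116 × 1.0631 ≈ 360.50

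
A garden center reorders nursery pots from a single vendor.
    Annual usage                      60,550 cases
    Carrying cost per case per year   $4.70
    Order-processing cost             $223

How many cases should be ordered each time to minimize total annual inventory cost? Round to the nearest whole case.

Q* = √(2·D·S / H) = √(2·60,550·223 / 4.7) = √5,745,808.5 ≈ 2,397.04

2,397 cases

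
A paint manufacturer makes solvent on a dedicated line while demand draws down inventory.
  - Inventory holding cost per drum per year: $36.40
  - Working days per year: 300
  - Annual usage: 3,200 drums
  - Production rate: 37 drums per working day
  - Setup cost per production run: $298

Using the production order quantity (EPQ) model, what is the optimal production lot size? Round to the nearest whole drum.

271 drums

Daily demand d = 3,200/300 = 10.667; p = 37; 1 − d/p = 0.71171
EPQ = √(2DS / (H(1 − d/p)))
    = √(2 × 3,200 × 298 / (36.4 × 0.71171)) ≈ 271.33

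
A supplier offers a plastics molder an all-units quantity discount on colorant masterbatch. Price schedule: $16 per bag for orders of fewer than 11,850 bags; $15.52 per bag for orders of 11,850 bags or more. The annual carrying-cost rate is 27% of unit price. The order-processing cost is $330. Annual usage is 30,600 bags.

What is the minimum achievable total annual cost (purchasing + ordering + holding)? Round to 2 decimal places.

H₁ = 27%×$16 = $4.3200;  H₂ = 27%×$15.52 = $4.1904
EOQ₁ = √(2×30,600×330/4.3200) = 2,162.17  (< 11,850, feasible at tier 1)
EOQ₂ = √(2×30,600×330/4.1904) = 2,195.36  (< 11,850 → use Q = 11,850 at tier-2 price)
TC(tier 1 (EOQ₁), Q≈2,162.2) = $498,940.60
TC(tier 2, Q≈11,850.0) = $500,592.27
Minimum at tier 1 (EOQ₁): $498,940.60

$498,940.60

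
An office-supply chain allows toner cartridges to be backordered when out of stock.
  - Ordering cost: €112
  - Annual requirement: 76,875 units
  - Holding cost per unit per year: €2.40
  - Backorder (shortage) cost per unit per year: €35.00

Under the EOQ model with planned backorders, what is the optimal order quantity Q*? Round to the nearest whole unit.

Q* = √(2DS/H) · √((H + b)/b)
   = √(2 × 76,875 × 112 / 2.4) · √((2.4 + 35) / 35)
   = 2,678.619 × 1.0337 ≈ 2,768.93

2,769 units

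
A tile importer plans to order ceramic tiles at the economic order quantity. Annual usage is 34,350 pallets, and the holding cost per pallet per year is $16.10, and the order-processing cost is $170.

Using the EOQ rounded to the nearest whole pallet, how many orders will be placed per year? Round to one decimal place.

EOQ = √(2DS/H) = √(2 × 34,350 × 170 / 16.1)
    = √(725,403.73) ≈ 851.71 → Q = 852
Orders per year = D/Q = 34,350 / 852 = 40.317

40.3 orders per year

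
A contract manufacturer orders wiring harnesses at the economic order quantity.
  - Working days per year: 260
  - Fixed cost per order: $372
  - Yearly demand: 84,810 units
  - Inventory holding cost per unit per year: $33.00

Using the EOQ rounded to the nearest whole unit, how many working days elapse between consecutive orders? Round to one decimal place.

EOQ = √(2DS/H) = √(2 × 84,810 × 372 / 33)
    = √(1,912,080.00) ≈ 1,382.78 → Q = 1,383 units
Cycle time = (working days × Q)/D = (260 × 1,383) / 84,810 = 4.240 days

4.2 days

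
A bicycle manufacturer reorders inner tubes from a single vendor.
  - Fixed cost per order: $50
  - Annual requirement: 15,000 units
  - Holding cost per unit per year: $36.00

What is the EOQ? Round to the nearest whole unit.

204 units

Q* = √(2·D·S / H) = √(2·15,000·50 / 36) = √41,666.7 ≈ 204.12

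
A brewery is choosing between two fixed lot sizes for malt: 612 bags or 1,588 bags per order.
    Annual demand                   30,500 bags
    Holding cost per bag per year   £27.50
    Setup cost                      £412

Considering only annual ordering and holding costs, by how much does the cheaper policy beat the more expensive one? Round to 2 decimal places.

£800.42

For each Q, cost = (D/Q)·S + (Q/2)·H.
TC(612) = (30,500/612)×412 + (612/2)×27.5 = £28,947.68
TC(1,588) = (30,500/1,588)×412 + (1,588/2)×27.5 = £29,748.10
Cheaper: Q = 612.  Difference = £800.42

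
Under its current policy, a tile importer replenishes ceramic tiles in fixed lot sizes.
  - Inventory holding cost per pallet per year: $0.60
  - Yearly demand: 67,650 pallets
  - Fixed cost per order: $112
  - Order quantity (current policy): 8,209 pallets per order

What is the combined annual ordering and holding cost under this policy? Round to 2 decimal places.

$3,385.69

Orders/yr = 67,650/8,209 = 8.241; ordering cost = 8.241 × $112 = $922.99
Average inventory = 8,209/2 = 4104.5; holding cost = 4104.5 × $0.6 = $2,462.70
Total = $922.99 + $2,462.70 = $3,385.69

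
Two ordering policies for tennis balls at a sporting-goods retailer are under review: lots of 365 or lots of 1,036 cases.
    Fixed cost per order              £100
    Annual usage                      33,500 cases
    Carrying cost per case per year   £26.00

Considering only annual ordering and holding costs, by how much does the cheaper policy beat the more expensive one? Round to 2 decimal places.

Annual cost at Q: ordering D·S/Q plus holding Q·H/2.
TC(365) = (33,500/365)×100 + (365/2)×26 = £13,923.08
TC(1,036) = (33,500/1,036)×100 + (1,036/2)×26 = £16,701.59
Lots of 365 are cheaper by £2,778.51.

£2,778.51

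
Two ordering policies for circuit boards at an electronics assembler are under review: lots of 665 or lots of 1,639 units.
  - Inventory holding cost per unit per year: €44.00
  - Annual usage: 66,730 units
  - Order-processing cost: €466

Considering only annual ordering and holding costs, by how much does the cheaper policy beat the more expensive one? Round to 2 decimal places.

€6,360.52

Annual cost at Q: ordering D·S/Q plus holding Q·H/2.
TC(665) = (66,730/665)×466 + (665/2)×44 = €61,391.17
TC(1,639) = (66,730/1,639)×466 + (1,639/2)×44 = €55,030.65
Lots of 1,639 are cheaper by €6,360.52.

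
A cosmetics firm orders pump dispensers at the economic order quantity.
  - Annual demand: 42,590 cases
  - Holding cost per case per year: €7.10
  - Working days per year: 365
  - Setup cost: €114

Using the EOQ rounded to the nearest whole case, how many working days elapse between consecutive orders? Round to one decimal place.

10.0 days

Optimal lot size Q* = (2 × 42,590 × €114 / €7.1)^½ ≈ 1,169.48 → Q = 1,169 cases
Days between orders = 365 / (D/Q) = 365 / 36.433 ≈ 10.018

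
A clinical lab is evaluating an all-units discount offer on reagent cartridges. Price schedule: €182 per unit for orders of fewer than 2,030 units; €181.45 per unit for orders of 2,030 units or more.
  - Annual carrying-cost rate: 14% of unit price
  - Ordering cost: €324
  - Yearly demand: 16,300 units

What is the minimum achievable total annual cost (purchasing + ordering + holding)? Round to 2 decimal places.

€2,983,005.18

H₁ = 14%×€182 = €25.4800;  H₂ = 14%×€181.45 = €25.4030
EOQ₁ = √(2×16,300×324/25.4800) = 643.85  (< 2,030, feasible at tier 1)
EOQ₂ = √(2×16,300×324/25.4030) = 644.82  (< 2,030 → use Q = 2,030 at tier-2 price)
TC(tier 1 (EOQ₁), Q≈643.8) = €2,983,005.18
TC(tier 2, Q≈2,030.0) = €2,986,020.62
Minimum at tier 1 (EOQ₁): €2,983,005.18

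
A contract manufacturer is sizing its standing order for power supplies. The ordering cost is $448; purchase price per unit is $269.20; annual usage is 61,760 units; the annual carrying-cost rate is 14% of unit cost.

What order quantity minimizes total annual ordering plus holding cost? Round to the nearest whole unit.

Holding cost per unit per year: H = 14% × $269.2 = $37.6880
EOQ = √(2DS/H) = √(2 × 61,760 × 448 / 37.688)
    = √(1,468,291.23) ≈ 1,211.73

1,212 units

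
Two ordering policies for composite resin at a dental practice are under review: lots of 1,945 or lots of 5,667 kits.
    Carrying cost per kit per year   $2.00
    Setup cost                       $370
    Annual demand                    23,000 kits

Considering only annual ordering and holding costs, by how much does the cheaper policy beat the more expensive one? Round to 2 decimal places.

Annual cost at Q: ordering D·S/Q plus holding Q·H/2.
TC(1,945) = (23,000/1,945)×370 + (1,945/2)×2 = $6,320.32
TC(5,667) = (23,000/5,667)×370 + (5,667/2)×2 = $7,168.68
|ΔTC| = |$6,320.32 − $7,168.68| = $848.36

$848.36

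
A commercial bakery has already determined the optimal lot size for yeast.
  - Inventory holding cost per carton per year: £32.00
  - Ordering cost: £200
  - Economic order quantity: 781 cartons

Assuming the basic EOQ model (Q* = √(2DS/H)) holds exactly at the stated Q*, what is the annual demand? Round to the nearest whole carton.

EOQ relation: Q² = 2DS/H, so rearrange for the unknown.
D = Q²H / (2S) = 781² × 32 / (2 × 200) = 48,796.88

48,797 cartons per year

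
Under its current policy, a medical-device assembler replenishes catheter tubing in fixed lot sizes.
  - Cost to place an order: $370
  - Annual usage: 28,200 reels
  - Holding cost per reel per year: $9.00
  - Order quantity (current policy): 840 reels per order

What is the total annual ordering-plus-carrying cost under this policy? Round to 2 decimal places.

Orders/yr = 28,200/840 = 33.571; ordering cost = 33.571 × $370 = $12,421.43
Average inventory = 840/2 = 420; holding cost = 420 × $9 = $3,780.00
Total = $12,421.43 + $3,780.00 = $16,201.43

$16,201.43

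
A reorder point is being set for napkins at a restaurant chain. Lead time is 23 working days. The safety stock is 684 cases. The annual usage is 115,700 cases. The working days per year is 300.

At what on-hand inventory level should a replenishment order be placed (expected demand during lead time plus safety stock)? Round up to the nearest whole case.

Daily demand d = 115,700 / 300 = 385.667 cases/day
Demand during lead time = 385.667 × 23 = 8,870.33
Reorder point = 8,870.33 + 684 = 9,554.33 → round up

9,555 cases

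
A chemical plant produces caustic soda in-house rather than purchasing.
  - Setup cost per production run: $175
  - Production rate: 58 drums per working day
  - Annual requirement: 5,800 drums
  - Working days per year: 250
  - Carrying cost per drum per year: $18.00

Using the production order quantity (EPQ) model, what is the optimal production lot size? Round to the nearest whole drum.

434 drums

d = 5,800/250 = 23.2000 drums/day;  effective holding cost H(1 − d/p) = 18·(1 − 23.2000/58) = 10.80000
Q* = √(2DS / H_eff) = √(2·5,800·175 / 10.80000) ≈ 433.55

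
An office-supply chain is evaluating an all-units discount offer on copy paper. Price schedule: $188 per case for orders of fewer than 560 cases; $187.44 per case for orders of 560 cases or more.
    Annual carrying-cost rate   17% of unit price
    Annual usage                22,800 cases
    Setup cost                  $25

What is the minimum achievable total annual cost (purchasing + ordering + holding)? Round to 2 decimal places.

H₁ = 17%×$188 = $31.9600;  H₂ = 17%×$187.44 = $31.8648
EOQ₁ = √(2×22,800×25/31.9600) = 188.86  (< 560, feasible at tier 1)
EOQ₂ = √(2×22,800×25/31.8648) = 189.15  (< 560 → use Q = 560 at tier-2 price)
TC(tier 1 (EOQ₁), Q≈188.9) = $4,292,436.09
TC(tier 2, Q≈560.0) = $4,283,572.00
Minimum at tier 2: $4,283,572.00

$4,283,572.00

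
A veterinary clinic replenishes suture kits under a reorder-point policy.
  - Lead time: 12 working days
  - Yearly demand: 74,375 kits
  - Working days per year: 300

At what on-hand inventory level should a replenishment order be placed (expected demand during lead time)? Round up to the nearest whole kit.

Daily demand d = 74,375 / 300 = 247.917 kits/day
Demand during lead time = 247.917 × 12 = 2,975.00
Reorder point = 2,975.00 → round up

2,975 kits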